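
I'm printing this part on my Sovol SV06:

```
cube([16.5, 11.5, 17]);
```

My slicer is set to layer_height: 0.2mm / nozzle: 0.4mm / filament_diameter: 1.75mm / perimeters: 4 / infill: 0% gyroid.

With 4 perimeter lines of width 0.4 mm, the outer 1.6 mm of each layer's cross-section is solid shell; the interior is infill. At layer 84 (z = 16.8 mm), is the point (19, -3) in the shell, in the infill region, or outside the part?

outside

At z = 16.8 mm: the 16.5×11.5 cube contributes its full rectangle. Overall, the cross-section is a single solid region. The nearest boundary edge runs (0.00, 0.00)→(16.50, 0.00); distance from the point to it = 3.91 mm. The point is not inside any of the regions above, so it lies outside the cross-section (3.91 mm from the nearest boundary).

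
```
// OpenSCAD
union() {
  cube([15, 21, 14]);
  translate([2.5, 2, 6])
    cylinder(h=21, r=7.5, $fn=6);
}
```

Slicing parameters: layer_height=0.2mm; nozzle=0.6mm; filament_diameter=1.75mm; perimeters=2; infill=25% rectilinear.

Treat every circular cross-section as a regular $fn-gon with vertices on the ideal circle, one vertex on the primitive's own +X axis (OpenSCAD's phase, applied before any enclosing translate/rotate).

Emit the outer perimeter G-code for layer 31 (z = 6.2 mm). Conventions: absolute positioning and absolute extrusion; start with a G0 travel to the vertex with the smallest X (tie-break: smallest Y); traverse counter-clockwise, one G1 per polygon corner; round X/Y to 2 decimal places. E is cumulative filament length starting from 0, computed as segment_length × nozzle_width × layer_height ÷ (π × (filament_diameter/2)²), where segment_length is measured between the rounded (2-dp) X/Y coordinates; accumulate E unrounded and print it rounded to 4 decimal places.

At z = 6.2 mm: the cube is present — its section is the full 15×21 rectangle; the r=7.5 cylinder at (2.5, 2) gives a regular 6-gon of circumradius 7.5 (constant along its height); Merging all regions: the regions partially overlap (shared area 71.62 mm²), so overlapping operands fuse into one piece — 1 connected region. The outline is a single polygon with 9 vertices. Extrusion per mm of travel: 0.6 × 0.2 / (π × 0.875²) = 0.049890. Accumulating E over each segment gives final E = 4.1711.

G0 X-5.00 Y2.00 Z6.20
G1 X-1.25 Y-4.50 E0.3744
G1 X6.25 Y-4.50 E0.7486
G1 X8.85 Y0.00 E1.0078
G1 X15.00 Y0.00 E1.3147
G1 X15.00 Y21.00 E2.3624
G1 X0.00 Y21.00 E3.1107
G1 X0.00 Y8.50 E3.7343
G1 X-1.25 Y8.50 E3.7967
G1 X-5.00 Y2.00 E4.1711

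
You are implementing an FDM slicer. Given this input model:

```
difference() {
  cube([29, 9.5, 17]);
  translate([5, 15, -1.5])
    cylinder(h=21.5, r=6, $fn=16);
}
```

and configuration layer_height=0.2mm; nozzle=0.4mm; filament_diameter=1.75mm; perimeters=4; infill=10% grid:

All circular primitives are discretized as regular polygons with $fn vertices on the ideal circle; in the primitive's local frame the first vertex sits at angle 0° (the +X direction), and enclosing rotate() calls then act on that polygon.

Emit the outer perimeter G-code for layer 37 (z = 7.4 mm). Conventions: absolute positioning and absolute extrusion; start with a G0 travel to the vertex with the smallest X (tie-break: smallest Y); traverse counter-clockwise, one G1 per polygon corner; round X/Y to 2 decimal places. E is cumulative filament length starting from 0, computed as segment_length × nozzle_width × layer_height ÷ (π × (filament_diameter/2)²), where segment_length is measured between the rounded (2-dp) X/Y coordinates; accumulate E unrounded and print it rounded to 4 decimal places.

G0 X0.00 Y0.00 Z7.40
G1 X29.00 Y0.00 E0.9645
G1 X29.00 Y9.50 E1.2805
G1 X7.36 Y9.50 E2.0003
G1 X7.30 Y9.46 E2.0027
G1 X5.00 Y9.00 E2.0807
G1 X2.70 Y9.46 E2.1587
G1 X2.64 Y9.50 E2.1611
G1 X0.00 Y9.50 E2.2489
G1 X0.00 Y0.00 E2.5649

At z = 7.4 mm: the cube (footprint 29×9.5) is included at this height; the cylinder at (5, 15): section is a regular 16-gon, circumradius r=6; Subtracting the remaining from the first: starting from the 29×9.5 cube, the r=6 cylinder at (5, 15) partially overlaps it — only the 1.25 mm² overlap (of its 110.21 mm²) is removed, clipping the outline — 1 connected region. The outline is a single polygon with 9 vertices. Extrusion per mm of travel: 0.4 × 0.2 / (π × 0.875²) = 0.033260. Accumulating E over each segment gives final E = 2.5649.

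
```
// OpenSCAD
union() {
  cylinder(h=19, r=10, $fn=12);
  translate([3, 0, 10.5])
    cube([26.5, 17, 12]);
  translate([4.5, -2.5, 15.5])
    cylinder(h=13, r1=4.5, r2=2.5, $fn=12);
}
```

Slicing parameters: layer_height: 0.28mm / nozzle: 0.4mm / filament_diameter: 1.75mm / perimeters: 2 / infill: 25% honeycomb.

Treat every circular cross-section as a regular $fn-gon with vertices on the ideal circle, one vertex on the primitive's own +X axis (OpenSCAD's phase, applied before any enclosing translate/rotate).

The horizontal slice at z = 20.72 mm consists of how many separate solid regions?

At z = 20.72 mm: the cylinder does not reach this height (z outside [0, 19]); the 26.5×17 cube at (3, 0) contributes its full rectangle; the cone at (4.5, -2.5): at t=0.402 of its height the radius interpolates to r₁+(r₂−r₁)t = 3.697, giving a regular 12-gon of that circumradius; Taking the union: the regions partially overlap (shared area 3.49 mm²), so overlapping operands fuse into one piece — 1 connected region. The result has 1 disconnected region.

1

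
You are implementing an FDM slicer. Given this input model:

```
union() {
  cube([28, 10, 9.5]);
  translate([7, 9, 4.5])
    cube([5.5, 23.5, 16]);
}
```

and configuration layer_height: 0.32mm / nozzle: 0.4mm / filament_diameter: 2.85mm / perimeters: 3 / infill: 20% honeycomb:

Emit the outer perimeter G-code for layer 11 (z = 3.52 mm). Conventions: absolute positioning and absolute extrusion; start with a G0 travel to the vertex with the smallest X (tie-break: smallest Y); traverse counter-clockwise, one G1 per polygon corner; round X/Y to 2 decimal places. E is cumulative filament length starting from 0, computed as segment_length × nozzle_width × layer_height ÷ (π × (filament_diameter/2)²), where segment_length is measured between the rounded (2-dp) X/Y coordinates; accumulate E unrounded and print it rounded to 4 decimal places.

At z = 3.52 mm: the cube is present — its section is the full 28×10 rectangle; the cube at (7, 9) does not reach this height (z outside [4.5, 20.5]); Combining (union): only the 28×10 cube is present, so the union is just that shape — 1 connected region. The outline is a single polygon with 4 vertices. Extrusion per mm of travel: 0.4 × 0.32 / (π × 1.425²) = 0.020065. Accumulating E over each segment gives final E = 1.5249.

G0 X0.00 Y0.00 Z3.52
G1 X28.00 Y0.00 E0.5618
G1 X28.00 Y10.00 E0.7625
G1 X0.00 Y10.00 E1.3243
G1 X0.00 Y0.00 E1.5249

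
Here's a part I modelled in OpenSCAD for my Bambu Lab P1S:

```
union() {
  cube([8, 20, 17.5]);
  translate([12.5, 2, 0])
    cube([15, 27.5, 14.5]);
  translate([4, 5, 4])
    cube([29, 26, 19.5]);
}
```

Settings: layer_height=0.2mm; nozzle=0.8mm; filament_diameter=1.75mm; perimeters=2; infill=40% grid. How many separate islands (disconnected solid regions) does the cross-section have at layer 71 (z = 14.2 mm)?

1

At z = 14.2 mm: the cube (footprint 8×20) is included at this height; the cube at (12.5, 2) (footprint 15×27.5) is included at this height; the cube at (4, 5) is present — its section is the full 29×26 rectangle; Taking the union: the regions partially overlap (shared area 427.50 mm²), so overlapping operands fuse into one piece — 1 connected region. Overall, the cross-section is a single solid region. Island count = 1.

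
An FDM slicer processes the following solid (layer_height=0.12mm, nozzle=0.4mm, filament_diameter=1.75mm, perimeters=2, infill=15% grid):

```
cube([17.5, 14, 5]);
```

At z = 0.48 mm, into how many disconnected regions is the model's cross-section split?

At z = 0.48 mm: the cube is present — its section is the full 17.5×14 rectangle. The result has 1 disconnected region.

1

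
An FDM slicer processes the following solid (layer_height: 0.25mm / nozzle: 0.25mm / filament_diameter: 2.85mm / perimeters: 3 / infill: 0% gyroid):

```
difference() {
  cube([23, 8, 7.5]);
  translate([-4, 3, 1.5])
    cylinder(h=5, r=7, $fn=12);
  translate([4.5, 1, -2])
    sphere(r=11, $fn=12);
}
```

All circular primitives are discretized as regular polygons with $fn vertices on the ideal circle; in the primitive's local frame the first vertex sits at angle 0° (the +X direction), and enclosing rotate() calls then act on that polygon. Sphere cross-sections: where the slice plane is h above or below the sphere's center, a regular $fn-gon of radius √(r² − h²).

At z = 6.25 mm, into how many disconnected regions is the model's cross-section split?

2

At z = 6.25 mm: the cube is present — its section is the full 23×8 rectangle; the r=7 cylinder at (-4, 3) contributes a regular 12-gon of circumradius 7; the r=11 sphere at (4.5, 1) contributes a regular 12-gon of circumradius √(11²−8.25²) = 7.276; Taking the first minus the rest: starting from the 23×8 cube, the r=7 cylinder at (-4, 3) partially overlaps it — only the 18.62 mm² overlap (of its 147.00 mm²) is removed, clipping the outline; the r=11 sphere at (4.5, 1) partially overlaps it — only the 63.19 mm² overlap (of its 158.81 mm²) is removed, clipping the outline — 2 connected regions. The result has 2 disconnected regions.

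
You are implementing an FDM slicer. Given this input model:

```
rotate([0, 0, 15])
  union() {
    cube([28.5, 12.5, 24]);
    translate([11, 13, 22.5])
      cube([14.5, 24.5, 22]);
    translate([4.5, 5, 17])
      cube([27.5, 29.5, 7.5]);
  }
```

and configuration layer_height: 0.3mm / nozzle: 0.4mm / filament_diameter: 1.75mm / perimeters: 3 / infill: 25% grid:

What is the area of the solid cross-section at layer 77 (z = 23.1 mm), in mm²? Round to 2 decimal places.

At z = 23.1 mm: the cube (footprint 28.5×12.5) is included at this height (area 356.25 mm²); the cube at (11, 13) (footprint 14.5×24.5) is included at this height (area 355.25 mm²); the cube at (4.5, 5) (footprint 27.5×29.5) is included at this height (area 811.25 mm²); Taking the union: the regions partially overlap — summed areas 1522.75 mm² minus the doubly-counted overlap 491.75 mm² gives 1031.00 mm² — area = 1031.00 mm²; (rotated 15° about Z; rotation is an isometry so areas/perimeters/island counts are preserved). Overall, the cross-section is a single solid region. Net area = 1031.00 mm².

1031.00 mm²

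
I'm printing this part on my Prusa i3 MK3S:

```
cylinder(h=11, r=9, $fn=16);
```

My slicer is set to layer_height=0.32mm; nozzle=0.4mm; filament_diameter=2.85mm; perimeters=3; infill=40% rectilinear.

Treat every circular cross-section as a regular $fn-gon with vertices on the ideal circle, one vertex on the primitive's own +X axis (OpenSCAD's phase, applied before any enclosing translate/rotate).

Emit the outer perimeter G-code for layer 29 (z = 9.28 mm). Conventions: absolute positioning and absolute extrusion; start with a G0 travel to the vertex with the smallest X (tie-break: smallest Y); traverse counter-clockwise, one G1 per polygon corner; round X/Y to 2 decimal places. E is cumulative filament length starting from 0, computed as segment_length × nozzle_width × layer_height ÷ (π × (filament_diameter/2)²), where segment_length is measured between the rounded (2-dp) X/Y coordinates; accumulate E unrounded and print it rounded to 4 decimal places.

At z = 9.28 mm: the cylinder: section is a regular 16-gon, circumradius r=9. The outline is a single polygon with 16 vertices. Extrusion per mm of travel: 0.4 × 0.32 / (π × 1.425²) = 0.020065. Accumulating E over each segment gives final E = 1.1268.

G0 X-9.00 Y0.00 Z9.28
G1 X-8.31 Y-3.44 E0.0704
G1 X-6.36 Y-6.36 E0.1408
G1 X-3.44 Y-8.31 E0.2113
G1 X0.00 Y-9.00 E0.2817
G1 X3.44 Y-8.31 E0.3521
G1 X6.36 Y-6.36 E0.4225
G1 X8.31 Y-3.44 E0.4930
G1 X9.00 Y0.00 E0.5634
G1 X8.31 Y3.44 E0.6338
G1 X6.36 Y6.36 E0.7042
G1 X3.44 Y8.31 E0.7747
G1 X0.00 Y9.00 E0.8451
G1 X-3.44 Y8.31 E0.9155
G1 X-6.36 Y6.36 E0.9859
G1 X-8.31 Y3.44 E1.0564
G1 X-9.00 Y0.00 E1.1268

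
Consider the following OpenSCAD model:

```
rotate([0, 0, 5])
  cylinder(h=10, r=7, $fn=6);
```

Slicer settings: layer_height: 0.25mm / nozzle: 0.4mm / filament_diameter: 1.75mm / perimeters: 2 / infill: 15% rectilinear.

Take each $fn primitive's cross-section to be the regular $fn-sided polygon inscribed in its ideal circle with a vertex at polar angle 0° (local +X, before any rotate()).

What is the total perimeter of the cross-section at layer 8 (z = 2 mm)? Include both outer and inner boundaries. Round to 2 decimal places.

42.00 mm

At z = 2 mm: the cylinder: section is a regular 6-gon, circumradius r=7 (perimeter = 2·6·7.000·sin(180°/6) = 42.00 mm); (rotated 5° about Z; rotation is an isometry so areas/perimeters/island counts are preserved). Overall, the cross-section is a single solid region. Total boundary length (outer) = 42.00 mm.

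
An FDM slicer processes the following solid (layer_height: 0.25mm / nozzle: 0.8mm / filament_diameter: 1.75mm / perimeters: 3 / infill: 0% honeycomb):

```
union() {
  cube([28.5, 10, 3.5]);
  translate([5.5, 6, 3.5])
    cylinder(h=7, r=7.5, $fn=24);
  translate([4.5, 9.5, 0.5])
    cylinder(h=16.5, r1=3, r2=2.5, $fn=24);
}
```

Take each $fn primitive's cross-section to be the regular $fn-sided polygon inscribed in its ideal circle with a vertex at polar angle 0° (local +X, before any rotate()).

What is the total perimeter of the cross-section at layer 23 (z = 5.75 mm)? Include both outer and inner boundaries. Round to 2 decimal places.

At z = 5.75 mm: the cube does not reach this height (z outside [0, 3.5]); the cylinder at (5.5, 6): section is a regular 24-gon, circumradius r=7.5 (perimeter = 2·24·7.500·sin(180°/24) = 46.99 mm); the cone at (4.5, 9.5) contributes a regular 24-gon of circumradius 2.841 (interpolated between r1=3 and r2=2.5 at t=0.318) (perimeter = 2·24·2.841·sin(180°/24) = 17.80 mm); Taking the union: the cone at (4.5, 9.5) lies entirely inside the r=7.5 cylinder at (5.5, 6), so the union is just the r=7.5 cylinder at (5.5, 6) — boundary = 46.99 mm. Overall, the cross-section is a single solid region. Total boundary length (outer) = 46.99 mm.

46.99 mm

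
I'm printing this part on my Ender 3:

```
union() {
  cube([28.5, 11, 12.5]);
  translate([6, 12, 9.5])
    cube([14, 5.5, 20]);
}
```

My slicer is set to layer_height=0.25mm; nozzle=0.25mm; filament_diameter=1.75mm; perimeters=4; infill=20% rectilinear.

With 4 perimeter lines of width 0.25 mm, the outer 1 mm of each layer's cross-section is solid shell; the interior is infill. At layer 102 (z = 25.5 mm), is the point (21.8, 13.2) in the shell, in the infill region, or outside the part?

outside

At z = 25.5 mm: the cube is absent (z outside [0, 12.5]); the cube at (6, 12) (footprint 14×5.5) is included at this height; Combining (union): only the 14×5.5 cube at (6, 12) is present, so the union is just that shape — 1 connected region. Overall, the cross-section is a single solid region. The nearest boundary edge runs (20.00, 12.00)→(20.00, 17.50); distance from the point to it = 1.80 mm. The point is not inside any of the regions above, so it lies outside the cross-section (1.80 mm from the nearest boundary).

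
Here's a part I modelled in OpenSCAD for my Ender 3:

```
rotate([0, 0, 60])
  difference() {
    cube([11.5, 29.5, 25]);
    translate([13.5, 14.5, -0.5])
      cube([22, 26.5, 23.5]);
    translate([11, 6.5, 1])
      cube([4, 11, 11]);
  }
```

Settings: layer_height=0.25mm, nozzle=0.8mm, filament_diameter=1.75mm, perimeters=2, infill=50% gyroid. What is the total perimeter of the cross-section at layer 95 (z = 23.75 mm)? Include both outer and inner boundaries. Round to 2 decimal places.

At z = 23.75 mm: the 11.5×29.5 cube contributes its full rectangle (perimeter 82.00 mm); the cube at (13.5, 14.5) is absent (z outside [-0.5, 23]); the cube at (11, 6.5) is absent (z outside [1, 12]); Taking the first minus the rest: none of the subtracted shapes is present at this height, so the 11.5×29.5 cube is unchanged — boundary = 82.00 mm; (whole slice rotated 60° about Z — lengths, areas and connectivity unchanged). Overall, the cross-section is a single solid region. Total boundary length (outer) = 82.00 mm.

82.00 mm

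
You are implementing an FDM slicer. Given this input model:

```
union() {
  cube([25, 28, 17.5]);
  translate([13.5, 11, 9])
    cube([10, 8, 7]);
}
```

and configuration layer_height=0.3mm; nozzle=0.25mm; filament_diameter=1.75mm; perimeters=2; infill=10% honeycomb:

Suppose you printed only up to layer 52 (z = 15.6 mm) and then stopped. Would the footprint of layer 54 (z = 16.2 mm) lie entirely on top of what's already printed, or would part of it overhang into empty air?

Compare the two slices. At z = 15.6: the cube is present — its section is the full 25×28 rectangle (area 700.00 mm²); the 10×8 cube at (13.5, 11) contributes its full rectangle (area 80.00 mm²); Taking the union: the 10×8 cube at (13.5, 11) lies entirely inside the 25×28 cube, so the union is just the 25×28 cube — area = 700.00 mm². At z = 16.2: the cube is present — its section is the full 25×28 rectangle (area 700.00 mm²); the cube at (13.5, 11) does not reach this height (z outside [9, 16]); Merging all regions: only the 25×28 cube is present, so the union is just that shape — area = 700.00 mm². Checking containment: the cross-section at z = 16.2 is a subset of the cross-section at z = 15.6.

entirely on top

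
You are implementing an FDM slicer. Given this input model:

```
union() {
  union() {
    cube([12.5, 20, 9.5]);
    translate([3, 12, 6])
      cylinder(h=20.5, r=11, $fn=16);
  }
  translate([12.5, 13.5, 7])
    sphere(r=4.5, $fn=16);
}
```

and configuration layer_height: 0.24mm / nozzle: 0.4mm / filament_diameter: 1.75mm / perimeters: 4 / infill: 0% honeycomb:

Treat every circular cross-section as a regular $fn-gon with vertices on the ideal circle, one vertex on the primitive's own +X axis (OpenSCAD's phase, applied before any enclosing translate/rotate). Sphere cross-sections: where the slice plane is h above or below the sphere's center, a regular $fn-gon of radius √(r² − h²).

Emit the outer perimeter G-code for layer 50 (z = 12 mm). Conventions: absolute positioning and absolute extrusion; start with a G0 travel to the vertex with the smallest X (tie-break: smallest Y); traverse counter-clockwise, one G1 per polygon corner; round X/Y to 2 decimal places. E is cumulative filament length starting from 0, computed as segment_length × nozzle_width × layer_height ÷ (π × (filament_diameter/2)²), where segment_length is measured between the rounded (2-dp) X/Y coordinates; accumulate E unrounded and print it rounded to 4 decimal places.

G0 X-8.00 Y12.00 Z12.00
G1 X-7.16 Y7.79 E0.1713
G1 X-4.78 Y4.22 E0.3426
G1 X-1.21 Y1.84 E0.5138
G1 X3.00 Y1.00 E0.6852
G1 X7.21 Y1.84 E0.8565
G1 X10.78 Y4.22 E1.0278
G1 X13.16 Y7.79 E1.1990
G1 X14.00 Y12.00 E1.3704
G1 X13.16 Y16.21 E1.5417
G1 X10.78 Y19.78 E1.7129
G1 X7.21 Y22.16 E1.8842
G1 X3.00 Y23.00 E2.0555
G1 X-1.21 Y22.16 E2.2269
G1 X-4.78 Y19.78 E2.3981
G1 X-7.16 Y16.21 E2.5694
G1 X-8.00 Y12.00 E2.7407

At z = 12 mm: the cube is not intersected at this z (z outside [0, 9.5]); the r=11 cylinder at (3, 12) gives a regular 16-gon of circumradius 11 (constant along its height); Taking the union: only the r=11 cylinder at (3, 12) is present, so the union is just that shape — 1 connected region; the sphere at (12.5, 13.5) does not reach this height (|z−center|=5.000 > r=4.5); Merging all regions: only the result so far is present, so the union is just that shape — 1 connected region. The outline is a single polygon with 16 vertices. Extrusion per mm of travel: 0.4 × 0.24 / (π × 0.875²) = 0.039912. Accumulating E over each segment gives final E = 2.7407.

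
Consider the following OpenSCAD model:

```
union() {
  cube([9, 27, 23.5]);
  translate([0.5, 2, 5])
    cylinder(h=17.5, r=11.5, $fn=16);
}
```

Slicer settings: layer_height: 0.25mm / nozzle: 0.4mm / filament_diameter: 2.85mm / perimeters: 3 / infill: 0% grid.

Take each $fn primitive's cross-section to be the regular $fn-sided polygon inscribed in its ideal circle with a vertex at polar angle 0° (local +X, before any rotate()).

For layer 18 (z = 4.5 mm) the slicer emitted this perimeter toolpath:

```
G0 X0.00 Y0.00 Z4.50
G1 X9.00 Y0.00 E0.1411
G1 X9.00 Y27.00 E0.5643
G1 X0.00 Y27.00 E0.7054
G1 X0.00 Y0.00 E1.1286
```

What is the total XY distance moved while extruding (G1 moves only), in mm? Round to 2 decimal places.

72.00 mm

Sum the Euclidean lengths of each G1 segment: total = 72.00 mm.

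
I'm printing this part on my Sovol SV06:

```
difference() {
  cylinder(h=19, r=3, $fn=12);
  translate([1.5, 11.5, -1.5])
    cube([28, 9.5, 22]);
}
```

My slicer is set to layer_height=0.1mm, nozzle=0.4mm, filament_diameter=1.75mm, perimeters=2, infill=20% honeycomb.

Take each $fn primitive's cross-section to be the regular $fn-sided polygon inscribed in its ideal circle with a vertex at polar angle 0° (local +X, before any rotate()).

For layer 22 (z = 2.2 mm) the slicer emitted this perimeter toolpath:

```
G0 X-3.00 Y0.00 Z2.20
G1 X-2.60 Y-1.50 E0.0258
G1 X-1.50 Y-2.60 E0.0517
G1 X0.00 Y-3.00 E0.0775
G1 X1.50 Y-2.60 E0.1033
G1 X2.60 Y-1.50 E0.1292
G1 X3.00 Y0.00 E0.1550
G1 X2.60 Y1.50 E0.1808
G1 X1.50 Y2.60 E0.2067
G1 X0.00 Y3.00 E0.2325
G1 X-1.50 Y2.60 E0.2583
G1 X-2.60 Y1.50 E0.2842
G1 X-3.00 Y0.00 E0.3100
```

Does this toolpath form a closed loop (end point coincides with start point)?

Start point (G0): (-3.00, 0.00). End point (last G1): the path returns to the start — closed.

yes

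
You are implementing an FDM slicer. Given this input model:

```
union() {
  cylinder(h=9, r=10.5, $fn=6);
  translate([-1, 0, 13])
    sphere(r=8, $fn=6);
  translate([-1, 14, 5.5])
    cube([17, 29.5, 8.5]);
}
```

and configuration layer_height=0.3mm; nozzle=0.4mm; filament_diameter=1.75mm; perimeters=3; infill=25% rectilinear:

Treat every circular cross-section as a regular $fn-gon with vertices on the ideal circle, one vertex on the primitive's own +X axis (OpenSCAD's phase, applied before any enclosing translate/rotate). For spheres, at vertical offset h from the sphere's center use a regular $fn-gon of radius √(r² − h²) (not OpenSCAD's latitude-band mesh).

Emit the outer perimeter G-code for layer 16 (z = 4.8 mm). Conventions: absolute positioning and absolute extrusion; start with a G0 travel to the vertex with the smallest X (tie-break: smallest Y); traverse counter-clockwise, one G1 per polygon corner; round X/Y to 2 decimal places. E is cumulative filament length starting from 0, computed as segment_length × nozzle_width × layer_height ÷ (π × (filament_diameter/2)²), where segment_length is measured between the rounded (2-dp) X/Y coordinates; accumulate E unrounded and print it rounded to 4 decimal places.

G0 X-10.50 Y0.00 Z4.80
G1 X-5.25 Y-9.09 E0.5237
G1 X5.25 Y-9.09 E1.0476
G1 X10.50 Y0.00 E1.5713
G1 X5.25 Y9.09 E2.0950
G1 X-5.25 Y9.09 E2.6188
G1 X-10.50 Y0.00 E3.1425

At z = 4.8 mm: the cylinder: section is a regular 6-gon, circumradius r=10.5; the sphere at (-1, 0) is not intersected at this z (|z−center|=8.200 > r=8); the cube at (-1, 14) does not reach this height (z outside [5.5, 14]); Taking the union: only the r=10.5 cylinder is present, so the union is just that shape — 1 connected region. The outline is a single polygon with 6 vertices. Extrusion per mm of travel: 0.4 × 0.3 / (π × 0.875²) = 0.049890. Accumulating E over each segment gives final E = 3.1425.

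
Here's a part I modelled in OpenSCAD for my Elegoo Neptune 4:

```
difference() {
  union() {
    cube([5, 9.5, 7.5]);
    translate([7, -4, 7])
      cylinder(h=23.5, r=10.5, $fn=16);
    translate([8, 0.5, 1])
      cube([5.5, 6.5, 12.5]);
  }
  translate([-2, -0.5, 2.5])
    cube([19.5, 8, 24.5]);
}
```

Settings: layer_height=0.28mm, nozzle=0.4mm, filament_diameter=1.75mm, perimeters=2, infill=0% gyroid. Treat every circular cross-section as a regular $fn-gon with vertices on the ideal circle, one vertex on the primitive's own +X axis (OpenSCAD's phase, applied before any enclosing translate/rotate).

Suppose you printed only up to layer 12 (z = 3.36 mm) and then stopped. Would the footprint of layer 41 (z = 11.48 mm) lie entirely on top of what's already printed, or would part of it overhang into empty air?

part overhangs

Compare the two slices. At z = 3.36: the cube (footprint 5×9.5) is included at this height (area 47.50 mm²); the cylinder at (7, -4) is not intersected at this z (z outside [7, 30.5]); the cube at (8, 0.5) is present — its section is the full 5.5×6.5 rectangle (area 35.75 mm²); Merging all regions: the 2 present regions are separate (no shared area or edge), so areas and boundary lengths simply add and each stays a separate island — area = 83.25 mm²; the cube at (-2, -0.5) is present — its section is the full 19.5×8 rectangle (area 156.00 mm²); Taking the first minus the rest: starting from that combined region (83.25 mm²), the 19.5×8 cube at (-2, -0.5) partially overlaps it — only the 73.25 mm² overlap (of its 156.00 mm²) is removed, clipping the outline — area = 10.00 mm². At z = 11.48: the cube does not reach this height (z outside [0, 7.5]); the r=10.5 cylinder at (7, -4) gives a regular 16-gon of circumradius 10.5 (constant along its height) (area = (16/2)·10.500²·sin(360°/16) = 337.53 mm²); the 5.5×6.5 cube at (8, 0.5) contributes its full rectangle (area 35.75 mm²); Taking the union: the regions partially overlap — summed areas 373.28 mm² minus the doubly-counted overlap 27.45 mm² gives 345.82 mm² — area = 345.82 mm²; the cube at (-2, -0.5) (footprint 19.5×8) is included at this height (area 156.00 mm²); Subtracting the remaining from the first: starting from the result so far (345.82 mm²), the 19.5×8 cube at (-2, -0.5) partially overlaps it — only the 105.24 mm² overlap (of its 156.00 mm²) is removed, clipping the outline — area = 240.58 mm². Checking containment: at z = 11.48 the cross-section extends beyond the z = 3.36 cross-section by about 240.58 mm².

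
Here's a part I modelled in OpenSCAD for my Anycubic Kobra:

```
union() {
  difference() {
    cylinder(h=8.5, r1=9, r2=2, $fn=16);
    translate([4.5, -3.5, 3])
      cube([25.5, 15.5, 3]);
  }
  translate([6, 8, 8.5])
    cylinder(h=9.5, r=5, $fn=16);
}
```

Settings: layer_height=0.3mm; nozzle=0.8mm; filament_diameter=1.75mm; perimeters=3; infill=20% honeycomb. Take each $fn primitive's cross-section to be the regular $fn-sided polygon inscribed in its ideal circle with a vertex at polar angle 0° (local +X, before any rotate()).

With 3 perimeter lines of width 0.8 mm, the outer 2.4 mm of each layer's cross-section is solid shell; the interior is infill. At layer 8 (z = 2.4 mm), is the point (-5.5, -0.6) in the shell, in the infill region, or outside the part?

shell

At z = 2.4 mm: the cone (r1=9→r2=2) has section circumradius 7.024 here — a regular 16-gon; the cube at (4.5, -3.5) is absent (z outside [3, 6]); After the difference (first − rest): none of the subtracted shapes is present at this height, so the cone is unchanged — 1 connected region; the cylinder at (6, 8) is absent (z outside [8.5, 18]); Taking the union: only the result so far is present, so the union is just that shape — 1 connected region. Overall, the cross-section is a single solid region. The nearest boundary edge runs (-7.02, 0.00)→(-6.49, -2.69); distance from the point to it = 1.38 mm. The point is inside the cross-section, 1.38 mm from the nearest boundary — within the 2.4 mm shell band (3 × 0.8).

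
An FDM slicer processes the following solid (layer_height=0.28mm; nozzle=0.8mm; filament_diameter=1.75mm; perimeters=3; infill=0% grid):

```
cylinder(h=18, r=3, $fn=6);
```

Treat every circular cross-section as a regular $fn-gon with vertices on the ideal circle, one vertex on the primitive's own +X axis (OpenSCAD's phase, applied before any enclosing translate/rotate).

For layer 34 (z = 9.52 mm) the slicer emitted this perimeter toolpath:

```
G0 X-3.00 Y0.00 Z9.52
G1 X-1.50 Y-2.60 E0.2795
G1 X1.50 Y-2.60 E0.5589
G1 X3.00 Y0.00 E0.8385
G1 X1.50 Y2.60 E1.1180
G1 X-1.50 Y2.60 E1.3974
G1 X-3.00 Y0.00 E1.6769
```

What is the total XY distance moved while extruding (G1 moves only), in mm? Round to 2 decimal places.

18.01 mm

Sum the Euclidean lengths of each G1 segment: total = 18.01 mm.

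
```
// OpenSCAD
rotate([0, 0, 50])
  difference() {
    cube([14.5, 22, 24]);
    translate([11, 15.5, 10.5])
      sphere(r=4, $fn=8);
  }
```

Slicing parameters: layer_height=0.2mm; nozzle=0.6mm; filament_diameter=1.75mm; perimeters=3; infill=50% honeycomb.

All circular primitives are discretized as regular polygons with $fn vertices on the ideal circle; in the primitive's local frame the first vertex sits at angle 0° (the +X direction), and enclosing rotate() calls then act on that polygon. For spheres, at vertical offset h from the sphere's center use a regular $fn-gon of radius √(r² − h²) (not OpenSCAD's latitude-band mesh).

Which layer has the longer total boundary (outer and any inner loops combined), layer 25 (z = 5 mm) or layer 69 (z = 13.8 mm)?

Layer 25 (z = 5): the cube is present — its section is the full 14.5×22 rectangle (perimeter 73.00 mm); the sphere at (11, 15.5) does not reach this height (|z−center|=5.500 > r=4); After the difference (first − rest): none of the subtracted shapes is present at this height, so the 14.5×22 cube is unchanged — boundary = 73.00 mm; (whole slice rotated 50° about Z — lengths, areas and connectivity unchanged). So its perimeter = 73.00 mm. Layer 69 (z = 13.8): the 14.5×22 cube contributes its full rectangle (perimeter 73.00 mm); the r=4 sphere at (11, 15.5) slices to a regular 8-gon of circumradius 2.261 (√(r²−h²) with h=3.3 from center) (perimeter = 2·8·2.261·sin(180°/8) = 13.84 mm); Subtracting the remaining from the first: starting from the 14.5×22 cube, the r=4 sphere at (11, 15.5) lies wholly inside it (removes its full 14.45 mm² and its 13.84 mm outline becomes a hole wall) — boundary (outer + 1 inner loop) = 86.84 mm; (whole slice rotated 50° about Z — lengths, areas and connectivity unchanged). So its perimeter = 86.84 mm. Layer 69 is larger (86.84 vs 73.00 mm).

layer 69 (z = 13.8 mm)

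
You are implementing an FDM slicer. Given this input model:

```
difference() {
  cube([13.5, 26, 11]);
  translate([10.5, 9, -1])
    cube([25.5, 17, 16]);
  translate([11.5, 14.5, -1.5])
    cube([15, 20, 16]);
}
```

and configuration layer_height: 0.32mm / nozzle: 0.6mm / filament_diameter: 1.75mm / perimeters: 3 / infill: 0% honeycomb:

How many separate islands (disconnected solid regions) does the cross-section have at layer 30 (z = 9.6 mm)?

At z = 9.6 mm: the cube is present — its section is the full 13.5×26 rectangle; the cube at (10.5, 9) is present — its section is the full 25.5×17 rectangle; the cube at (11.5, 14.5) (footprint 15×20) is included at this height; Taking the first minus the rest: starting from the 13.5×26 cube, the 25.5×17 cube at (10.5, 9) partially overlaps it — only the 51.00 mm² overlap (of its 433.50 mm²) is removed, clipping the outline; the 15×20 cube at (11.5, 14.5) misses the remaining region (no effect) — 1 connected region. Overall, the cross-section is a single solid region. Island count = 1.

1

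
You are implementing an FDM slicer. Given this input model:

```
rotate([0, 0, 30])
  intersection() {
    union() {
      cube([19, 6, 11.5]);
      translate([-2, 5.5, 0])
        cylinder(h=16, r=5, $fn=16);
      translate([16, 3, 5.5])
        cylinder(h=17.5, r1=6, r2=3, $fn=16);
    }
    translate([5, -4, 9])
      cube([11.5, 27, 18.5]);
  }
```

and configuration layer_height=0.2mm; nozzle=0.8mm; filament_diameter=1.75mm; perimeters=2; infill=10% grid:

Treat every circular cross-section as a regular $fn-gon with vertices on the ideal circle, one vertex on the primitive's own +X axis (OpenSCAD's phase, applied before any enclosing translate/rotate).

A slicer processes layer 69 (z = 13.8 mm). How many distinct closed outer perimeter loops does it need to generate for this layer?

1

At z = 13.8 mm: the cube does not reach this height (z outside [0, 11.5]); the cylinder at (-2, 5.5): section is a regular 16-gon, circumradius r=5; the cone at (16, 3) contributes a regular 16-gon of circumradius 4.577 (interpolated between r1=6 and r2=3 at t=0.474); Merging all regions: the 2 present regions are separate (no shared area or edge), so areas and boundary lengths simply add and each stays a separate island — 2 connected regions; the cube at (5, -4) is present — its section is the full 11.5×27 rectangle; Keeping only the common overlap: the 11.5×27 cube at (5, -4) partially overlaps that combined region; clipping to the common part keeps 36.60 mm² — 1 connected region; (rotated 30° about Z; rotation is an isometry so areas/perimeters/island counts are preserved). The result has 1 disconnected region.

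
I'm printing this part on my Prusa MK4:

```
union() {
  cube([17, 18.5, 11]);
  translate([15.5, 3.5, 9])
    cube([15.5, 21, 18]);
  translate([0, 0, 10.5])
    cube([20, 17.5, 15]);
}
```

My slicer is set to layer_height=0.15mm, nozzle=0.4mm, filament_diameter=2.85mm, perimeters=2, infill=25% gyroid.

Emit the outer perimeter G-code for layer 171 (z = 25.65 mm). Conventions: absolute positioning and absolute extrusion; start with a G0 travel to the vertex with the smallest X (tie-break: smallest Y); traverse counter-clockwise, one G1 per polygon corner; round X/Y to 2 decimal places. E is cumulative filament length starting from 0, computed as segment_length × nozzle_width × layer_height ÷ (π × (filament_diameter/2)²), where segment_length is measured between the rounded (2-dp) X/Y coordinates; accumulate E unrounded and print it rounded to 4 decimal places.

At z = 25.65 mm: the cube is not intersected at this z (z outside [0, 11]); the cube at (15.5, 3.5) (footprint 15.5×21) is included at this height; the cube is absent (z outside [10.5, 25.5]); Combining (union): only the 15.5×21 cube at (15.5, 3.5) is present, so the union is just that shape — 1 connected region. The outline is a single polygon with 4 vertices. Extrusion per mm of travel: 0.4 × 0.15 / (π × 1.425²) = 0.009405. Accumulating E over each segment gives final E = 0.6866.

G0 X15.50 Y3.50 Z25.65
G1 X31.00 Y3.50 E0.1458
G1 X31.00 Y24.50 E0.3433
G1 X15.50 Y24.50 E0.4891
G1 X15.50 Y3.50 E0.6866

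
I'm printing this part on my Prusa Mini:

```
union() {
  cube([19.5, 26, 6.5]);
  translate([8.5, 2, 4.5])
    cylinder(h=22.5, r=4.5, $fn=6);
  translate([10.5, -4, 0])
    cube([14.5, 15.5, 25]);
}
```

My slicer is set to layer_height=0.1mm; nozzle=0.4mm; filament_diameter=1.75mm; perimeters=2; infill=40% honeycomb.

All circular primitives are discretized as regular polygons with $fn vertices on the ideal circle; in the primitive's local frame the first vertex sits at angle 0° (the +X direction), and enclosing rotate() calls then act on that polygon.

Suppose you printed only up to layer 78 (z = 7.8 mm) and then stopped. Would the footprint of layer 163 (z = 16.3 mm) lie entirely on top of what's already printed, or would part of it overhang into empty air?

entirely on top

Compare the two slices. At z = 7.8: the cube does not reach this height (z outside [0, 6.5]); the r=4.5 cylinder at (8.5, 2) contributes a regular 6-gon of circumradius 4.5 (area = (6/2)·4.500²·sin(360°/6) = 52.61 mm²); the cube at (10.5, -4) is present — its section is the full 14.5×15.5 rectangle (area 224.75 mm²); Merging all regions: the regions partially overlap — summed areas 277.36 mm² minus the doubly-counted overlap 10.72 mm² gives 266.64 mm² — area = 266.64 mm². At z = 16.3: the cube is not intersected at this z (z outside [0, 6.5]); the r=4.5 cylinder at (8.5, 2) gives a regular 6-gon of circumradius 4.5 (constant along its height) (area = (6/2)·4.500²·sin(360°/6) = 52.61 mm²); the cube at (10.5, -4) is present — its section is the full 14.5×15.5 rectangle (area 224.75 mm²); Combining (union): the regions partially overlap — summed areas 277.36 mm² minus the doubly-counted overlap 10.72 mm² gives 266.64 mm² — area = 266.64 mm². Checking containment: the cross-section at z = 16.3 is a subset of the cross-section at z = 7.8.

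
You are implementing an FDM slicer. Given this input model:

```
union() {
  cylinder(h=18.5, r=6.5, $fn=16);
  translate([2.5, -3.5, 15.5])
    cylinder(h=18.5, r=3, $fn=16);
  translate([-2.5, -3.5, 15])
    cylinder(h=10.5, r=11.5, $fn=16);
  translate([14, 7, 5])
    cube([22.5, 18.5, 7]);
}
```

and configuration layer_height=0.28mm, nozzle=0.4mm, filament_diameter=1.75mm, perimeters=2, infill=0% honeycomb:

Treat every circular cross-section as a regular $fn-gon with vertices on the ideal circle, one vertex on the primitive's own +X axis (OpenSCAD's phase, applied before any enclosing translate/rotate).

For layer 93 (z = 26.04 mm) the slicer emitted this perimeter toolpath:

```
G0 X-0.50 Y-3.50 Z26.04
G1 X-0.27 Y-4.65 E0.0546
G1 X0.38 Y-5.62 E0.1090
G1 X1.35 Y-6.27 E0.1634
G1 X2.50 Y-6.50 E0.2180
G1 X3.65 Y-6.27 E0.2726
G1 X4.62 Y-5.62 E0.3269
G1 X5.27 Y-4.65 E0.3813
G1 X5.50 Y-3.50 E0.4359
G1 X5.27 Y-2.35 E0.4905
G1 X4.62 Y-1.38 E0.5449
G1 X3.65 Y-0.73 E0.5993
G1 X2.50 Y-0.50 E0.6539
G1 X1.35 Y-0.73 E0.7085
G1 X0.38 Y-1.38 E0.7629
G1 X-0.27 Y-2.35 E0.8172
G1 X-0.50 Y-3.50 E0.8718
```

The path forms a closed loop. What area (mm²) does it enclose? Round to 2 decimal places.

27.54 mm²

Apply the shoelace formula to the sequence of (X, Y) vertices; enclosed area = 27.54 mm².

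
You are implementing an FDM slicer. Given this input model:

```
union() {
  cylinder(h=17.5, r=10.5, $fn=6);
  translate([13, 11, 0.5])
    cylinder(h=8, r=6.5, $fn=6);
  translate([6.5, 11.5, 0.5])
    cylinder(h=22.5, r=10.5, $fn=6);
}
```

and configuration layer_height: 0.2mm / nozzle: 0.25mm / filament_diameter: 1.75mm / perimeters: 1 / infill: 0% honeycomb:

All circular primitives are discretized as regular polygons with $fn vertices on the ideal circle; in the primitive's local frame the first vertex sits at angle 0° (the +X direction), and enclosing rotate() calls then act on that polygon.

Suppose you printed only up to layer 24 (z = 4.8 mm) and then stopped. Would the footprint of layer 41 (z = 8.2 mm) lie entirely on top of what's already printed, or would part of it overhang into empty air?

entirely on top

Compare the two slices. At z = 4.8: the cylinder: section is a regular 6-gon, circumradius r=10.5 (area = (6/2)·10.500²·sin(360°/6) = 286.44 mm²); the r=6.5 cylinder at (13, 11) contributes a regular 6-gon of circumradius 6.5 (area = (6/2)·6.500²·sin(360°/6) = 109.77 mm²); the r=10.5 cylinder at (6.5, 11.5) contributes a regular 6-gon of circumradius 10.5 (area = (6/2)·10.500²·sin(360°/6) = 286.44 mm²); Combining (union): the regions partially overlap — summed areas 682.64 mm² minus the doubly-counted overlap 134.04 mm² gives 548.61 mm² — area = 548.61 mm². At z = 8.2: the cylinder: section is a regular 6-gon, circumradius r=10.5 (area = (6/2)·10.500²·sin(360°/6) = 286.44 mm²); the r=6.5 cylinder at (13, 11) contributes a regular 6-gon of circumradius 6.5 (area = (6/2)·6.500²·sin(360°/6) = 109.77 mm²); the r=10.5 cylinder at (6.5, 11.5) gives a regular 6-gon of circumradius 10.5 (constant along its height) (area = (6/2)·10.500²·sin(360°/6) = 286.44 mm²); Taking the union: the regions partially overlap — summed areas 682.64 mm² minus the doubly-counted overlap 134.04 mm² gives 548.61 mm² — area = 548.61 mm². Checking containment: the cross-section at z = 8.2 is a subset of the cross-section at z = 4.8.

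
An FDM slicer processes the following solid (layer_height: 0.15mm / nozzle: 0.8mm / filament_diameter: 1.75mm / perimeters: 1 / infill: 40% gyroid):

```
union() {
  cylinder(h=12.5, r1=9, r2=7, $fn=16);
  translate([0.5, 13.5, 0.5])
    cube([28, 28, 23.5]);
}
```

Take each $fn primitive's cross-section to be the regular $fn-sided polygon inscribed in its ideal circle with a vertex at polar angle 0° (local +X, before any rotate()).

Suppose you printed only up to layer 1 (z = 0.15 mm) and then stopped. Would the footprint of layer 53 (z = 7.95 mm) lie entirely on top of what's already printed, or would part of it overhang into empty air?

part overhangs

Compare the two slices. At z = 0.15: the cone: at t=0.012 of its height the radius interpolates to r₁+(r₂−r₁)t = 8.976, giving a regular 16-gon of that circumradius (area = (16/2)·8.976²·sin(360°/16) = 246.66 mm²); the cube at (0.5, 13.5) does not reach this height (z outside [0.5, 24]); Taking the union: only the cone is present, so the union is just that shape — area = 246.66 mm². At z = 7.95: the cone (r1=9→r2=7) has section circumradius 7.728 here — a regular 16-gon (area = (16/2)·7.728²·sin(360°/16) = 182.84 mm²); the cube at (0.5, 13.5) is present — its section is the full 28×28 rectangle (area 784.00 mm²); Taking the union: the 2 present regions are separate (no shared area or edge), so areas and boundary lengths simply add and each stays a separate island — area = 966.84 mm². Checking containment: at z = 7.95 the cross-section extends beyond the z = 0.15 cross-section by about 784.00 mm².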